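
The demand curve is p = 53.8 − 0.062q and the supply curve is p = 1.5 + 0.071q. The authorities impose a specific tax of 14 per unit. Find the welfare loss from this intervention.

736.84

Competitive equilibrium: 53.8 − 0.062q = 1.5 + 0.071q → q* = 393.2331, p* = 29.4195.
With the tax, the buyer price exceeds the seller price by 14: (53.8 − 0.062q) − (1.5 + 0.071q) = 14 → q' = 287.9699.
Δq = 393.2331 − 287.9699 = 105.2632; the wedge equals the tax, 14.
The triangle = ½ × 105.2632 × 14 = 736.84.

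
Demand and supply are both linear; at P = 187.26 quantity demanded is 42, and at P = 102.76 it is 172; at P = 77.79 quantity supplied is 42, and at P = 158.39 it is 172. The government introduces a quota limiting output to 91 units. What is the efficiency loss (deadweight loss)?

878.59

Demand slope = (102.76 − 187.26)/(172 − 42) = −0.65, so P = 214.56 − 0.65Q.
Supply slope = (158.39 − 77.79)/(172 − 42) = 0.62, so P = 51.75 + 0.62Q.
Competitive equilibrium: 214.56 − 0.65Q = 51.75 + 0.62Q → Q* = 128.1969, P* = 131.232.
At Q = 91: demand price = 214.56 − 0.65·91 = 155.41; supply price = 51.75 + 0.62·91 = 108.17.
ΔQ = 128.1969 − 91 = 37.1969; wedge = 155.41 − 108.17 = 47.24.
Welfare loss = ½ × 37.1969 × 47.24 = 878.59.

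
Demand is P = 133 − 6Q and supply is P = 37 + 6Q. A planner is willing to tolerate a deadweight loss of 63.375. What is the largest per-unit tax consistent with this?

39

Competitive equilibrium: 133 − 6Q = 37 + 6Q → Q* = 8, P* = 85.
A tax t gives ΔQ = t/12 and wedge t, so DWL = t²/24.
t²/24 = 63.375 → t² = 1521 → t = 39.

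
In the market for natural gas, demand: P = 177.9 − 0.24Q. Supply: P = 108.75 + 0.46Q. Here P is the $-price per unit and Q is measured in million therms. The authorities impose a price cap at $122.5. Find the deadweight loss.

Competitive equilibrium: 177.9 − 0.24Q = 108.75 + 0.46Q → Q* = 98.7857, P* = 154.1914.
At the ceiling P = 122.5, quantity supplied = (122.5 − 108.75)/0.46 = 29.8913.
Willingness to pay at Q' = 29.8913: 177.9 − 0.24·29.8913 = 170.7261.
ΔQ = 98.7857 − 29.8913 = 68.8944; wedge = 170.7261 − 122.5 = 48.2261.
DWL = ½ × 68.8944 × 48.2261 = $1661.25 million.

$1661.25 million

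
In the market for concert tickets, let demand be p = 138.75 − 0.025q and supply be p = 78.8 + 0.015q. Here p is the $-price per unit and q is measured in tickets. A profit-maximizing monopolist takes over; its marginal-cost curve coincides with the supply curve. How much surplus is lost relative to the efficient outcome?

Competitive equilibrium: 138.75 − 0.025q = 78.8 + 0.015q → q* = 1498.75, p* = 101.28125.
Marginal revenue: MR = 138.75 − 0.05q. Set MR = MC: 138.75 − 0.05q = 78.8 + 0.015q → q_m = 922.30769.
Price p_m = 138.75 − 0.025·922.30769 = 115.69231; MC(q_m) = 78.8 + 0.015·922.30769 = 92.63462.
Competitive q* = 1498.75, so Δq = 576.44231; wedge = 115.69231 − 92.63462 = 23.05769.
Deadweight loss = ½ × 576.44231 × 23.05769 = $6645.71.

$6645.71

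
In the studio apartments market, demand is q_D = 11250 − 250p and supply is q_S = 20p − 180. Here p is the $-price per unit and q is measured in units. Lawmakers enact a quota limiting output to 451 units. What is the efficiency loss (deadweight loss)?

$1255.827

In inverse form: demand p = 45 − 0.004q, supply p = 9 + 0.05q.
Competitive equilibrium: 45 − 0.004q = 9 + 0.05q → q* = 666.6667, p* = 42.3333.
At q = 451: demand price = 45 − 0.004·451 = 43.196; supply price = 9 + 0.05·451 = 31.55.
Δq = 666.6667 − 451 = 215.6667; wedge = 43.196 − 31.55 = 11.646.
The triangle = ½ × 215.6667 × 11.646 = $1255.827.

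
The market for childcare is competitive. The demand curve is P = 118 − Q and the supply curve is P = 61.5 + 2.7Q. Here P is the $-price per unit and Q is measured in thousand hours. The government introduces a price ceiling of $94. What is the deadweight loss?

Competitive equilibrium: 118 − Q = 61.5 + 2.7Q → Q* = 15.2703, P* = 102.7297.
At the ceiling P = 94, quantity supplied = (94 − 61.5)/2.7 = 12.037.
Willingness to pay at Q' = 12.037: 118 − 1·12.037 = 105.963.
ΔQ = 15.2703 − 12.037 = 3.2333; wedge = 105.963 − 94 = 11.963.
The triangle = ½ × 3.2333 × 11.963 = $19.34 thousand.

$19.34 thousand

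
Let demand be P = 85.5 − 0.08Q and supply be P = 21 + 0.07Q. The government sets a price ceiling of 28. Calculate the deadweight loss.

8167.50

Competitive equilibrium: 85.5 − 0.08Q = 21 + 0.07Q → Q* = 430, P* = 51.1.
At the ceiling P = 28, quantity supplied = (28 − 21)/0.07 = 100.
Willingness to pay at Q' = 100: 85.5 − 0.08·100 = 77.5.
ΔQ = 430 − 100 = 330; wedge = 77.5 − 28 = 49.5.
Deadweight loss = ½ × 330 × 49.5 = 8167.50.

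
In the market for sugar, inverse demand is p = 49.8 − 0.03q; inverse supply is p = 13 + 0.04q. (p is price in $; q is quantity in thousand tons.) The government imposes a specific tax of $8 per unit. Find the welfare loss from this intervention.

Competitive equilibrium: 49.8 − 0.03q = 13 + 0.04q → q* = 525.7143, p* = 34.0286.
With the tax, the buyer price exceeds the seller price by 8: (49.8 − 0.03q) − (13 + 0.04q) = 8 → q' = 411.4286.
Δq = 525.7143 − 411.4286 = 114.2857; the wedge equals the tax, 8.
Welfare loss = ½ × 114.2857 × 8 = $457.14 thousand.

$457.14 thousand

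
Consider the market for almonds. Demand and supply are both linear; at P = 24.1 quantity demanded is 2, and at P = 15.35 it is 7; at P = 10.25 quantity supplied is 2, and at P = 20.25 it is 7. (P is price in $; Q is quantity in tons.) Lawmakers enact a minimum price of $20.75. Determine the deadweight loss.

Demand slope = (15.35 − 24.1)/(7 − 2) = −1.75, so P = 27.6 − 1.75Q.
Supply slope = (20.25 − 10.25)/(7 − 2) = 2, so P = 6.25 + 2Q.
Competitive equilibrium: 27.6 − 1.75Q = 6.25 + 2Q → Q* = 5.6933, P* = 17.6367.
At the floor P = 20.75, quantity demanded = (27.6 − 20.75)/1.75 = 3.9143.
Sellers' marginal cost at Q' = 3.9143: 6.25 + 2·3.9143 = 14.0786.
ΔQ = 5.6933 − 3.9143 = 1.779; wedge = 20.75 − 14.0786 = 6.6714.
Welfare loss = ½ × 1.779 × 6.6714 = $5.93.

$5.93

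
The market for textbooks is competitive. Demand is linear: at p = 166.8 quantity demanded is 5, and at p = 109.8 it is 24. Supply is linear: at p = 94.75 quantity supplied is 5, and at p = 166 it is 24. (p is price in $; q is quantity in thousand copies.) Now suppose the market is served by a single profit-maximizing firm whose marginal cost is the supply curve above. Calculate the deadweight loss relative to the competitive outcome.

Demand slope = (109.8 − 166.8)/(24 − 5) = −3, so p = 181.8 − 3q.
Supply slope = (166 − 94.75)/(24 − 5) = 3.75, so p = 76 + 3.75q.
Competitive equilibrium: 181.8 − 3q = 76 + 3.75q → q* = 15.6741, p* = 134.7778.
Marginal revenue: MR = 181.8 − 6q. Set MR = MC: 181.8 − 6q = 76 + 3.75q → q_m = 10.8513.
Price p_m = 181.8 − 3·10.8513 = 149.2461; MC(q_m) = 76 + 3.75·10.8513 = 116.6924.
Competitive q* = 15.6741, so Δq = 4.8228; wedge = 149.2461 − 116.6924 = 32.5537.
Welfare loss = ½ × 4.8228 × 32.5537 = $78.50 thousand.

$78.50 thousand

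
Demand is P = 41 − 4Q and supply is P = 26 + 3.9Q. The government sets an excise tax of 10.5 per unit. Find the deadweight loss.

6.98

Competitive equilibrium: 41 − 4Q = 26 + 3.9Q → Q* = 1.8987, P* = 33.4051.
With the tax, the buyer price exceeds the seller price by 10.5: (41 − 4Q) − (26 + 3.9Q) = 10.5 → Q' = 0.5696.
ΔQ = 1.8987 − 0.5696 = 1.3291; the wedge equals the tax, 10.5.
Welfare loss = ½ × 1.3291 × 10.5 = 6.98.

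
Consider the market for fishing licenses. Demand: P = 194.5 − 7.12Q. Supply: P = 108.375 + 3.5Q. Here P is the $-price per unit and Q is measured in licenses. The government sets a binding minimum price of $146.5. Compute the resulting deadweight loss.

$9.94

Competitive equilibrium: 194.5 − 7.12Q = 108.375 + 3.5Q → Q* = 8.1097, P* = 136.7589.
At the floor P = 146.5, quantity demanded = (194.5 − 146.5)/7.12 = 6.7416.
Sellers' marginal cost at Q' = 6.7416: 108.375 + 3.5·6.7416 = 131.9706.
ΔQ = 8.1097 − 6.7416 = 1.3681; wedge = 146.5 − 131.9706 = 14.5294.
Welfare loss = ½ × 1.3681 × 14.5294 = $9.94.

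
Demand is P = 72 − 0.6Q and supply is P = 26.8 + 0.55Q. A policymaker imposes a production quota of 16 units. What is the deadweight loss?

312.28

Competitive equilibrium: 72 − 0.6Q = 26.8 + 0.55Q → Q* = 39.3043, P* = 48.4174.
At Q = 16: demand price = 72 − 0.6·16 = 62.4; supply price = 26.8 + 0.55·16 = 35.6.
ΔQ = 39.3043 − 16 = 23.3043; wedge = 62.4 − 35.6 = 26.8.
DWL = ½ × 23.3043 × 26.8 = 312.28.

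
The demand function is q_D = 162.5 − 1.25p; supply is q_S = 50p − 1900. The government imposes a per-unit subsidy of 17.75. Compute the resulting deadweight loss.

In inverse form: demand p = 130 − 0.8q, supply p = 38 + 0.02q.
Competitive equilibrium: 130 − 0.8q = 38 + 0.02q → q* = 112.1951, p* = 40.2439.
The subsidy lowers effective supply by 17.75: p = 20.25 + 0.02q.
New quantity: 130 − 0.8q = 20.25 + 0.02q → q' = 133.8415.
Overproduction Δq = 133.8415 − 112.1951 = 21.6464; wedge = subsidy = 17.75.
Deadweight loss = ½ × 21.6464 × 17.75 = 192.11.

192.11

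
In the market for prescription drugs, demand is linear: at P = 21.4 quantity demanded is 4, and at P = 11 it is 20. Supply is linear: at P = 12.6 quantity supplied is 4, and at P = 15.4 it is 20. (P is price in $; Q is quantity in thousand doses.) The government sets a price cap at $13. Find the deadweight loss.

$28.97 thousand

Demand slope = (11 − 21.4)/(20 − 4) = −0.65, so P = 24 − 0.65Q.
Supply slope = (15.4 − 12.6)/(20 − 4) = 0.175, so P = 11.9 + 0.175Q.
Competitive equilibrium: 24 − 0.65Q = 11.9 + 0.175Q → Q* = 14.6667, P* = 14.4667.
At the ceiling P = 13, quantity supplied = (13 − 11.9)/0.175 = 6.2857.
Willingness to pay at Q' = 6.2857: 24 − 0.65·6.2857 = 19.9143.
ΔQ = 14.6667 − 6.2857 = 8.381; wedge = 19.9143 − 13 = 6.9143.
Welfare loss = ½ × 8.381 × 6.9143 = $28.97 thousand.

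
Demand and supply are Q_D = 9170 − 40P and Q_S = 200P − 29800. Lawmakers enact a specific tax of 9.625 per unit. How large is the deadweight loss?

In inverse form: demand P = 229.25 − 0.025Q, supply P = 149 + 0.005Q.
Competitive equilibrium: 229.25 − 0.025Q = 149 + 0.005Q → Q* = 2675, P* = 162.375.
With the tax, the buyer price exceeds the seller price by 9.625: (229.25 − 0.025Q) − (149 + 0.005Q) = 9.625 → Q' = 2354.1667.
ΔQ = 2675 − 2354.1667 = 320.8333; the wedge equals the tax, 9.625.
The triangle = ½ × 320.8333 × 9.625 = 1544.01.

1544.01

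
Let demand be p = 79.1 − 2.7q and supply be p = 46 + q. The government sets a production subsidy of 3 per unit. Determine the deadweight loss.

Competitive equilibrium: 79.1 − 2.7q = 46 + q → q* = 8.9459, p* = 54.9459.
The subsidy lowers effective supply by 3: p = 43 + q.
New quantity: 79.1 − 2.7q = 43 + q → q' = 9.7568.
Overproduction Δq = 9.7568 − 8.9459 = 0.8109; wedge = subsidy = 3.
Deadweight loss = ½ × 0.8109 × 3 = 1.22.

1.22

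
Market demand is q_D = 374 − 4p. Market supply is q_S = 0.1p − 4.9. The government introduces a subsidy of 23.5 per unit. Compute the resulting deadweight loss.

In inverse form: demand p = 93.5 − 0.25q, supply p = 49 + 10q.
Competitive equilibrium: 93.5 − 0.25q = 49 + 10q → q* = 4.3415, p* = 92.4146.
The subsidy lowers effective supply by 23.5: p = 25.5 + 10q.
New quantity: 93.5 − 0.25q = 25.5 + 10q → q' = 6.6341.
Overproduction Δq = 6.6341 − 4.3415 = 2.2926; wedge = subsidy = 23.5.
Deadweight loss = ½ × 2.2926 × 23.5 = 26.94.

26.94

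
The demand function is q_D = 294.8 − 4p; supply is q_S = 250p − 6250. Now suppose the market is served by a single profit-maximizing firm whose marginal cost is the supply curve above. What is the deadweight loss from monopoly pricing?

In inverse form: demand p = 73.7 − 0.25q, supply p = 25 + 0.004q.
Competitive equilibrium: 73.7 − 0.25q = 25 + 0.004q → q* = 191.7323, p* = 25.7669.
Marginal revenue: MR = 73.7 − 0.5q. Set MR = MC: 73.7 − 0.5q = 25 + 0.004q → q_m = 96.627.
Price p_m = 73.7 − 0.25·96.627 = 49.5433; MC(q_m) = 25 + 0.004·96.627 = 25.3865.
Competitive q* = 191.7323, so Δq = 95.1053; wedge = 49.5433 − 25.3865 = 24.1568.
Deadweight loss = ½ × 95.1053 × 24.1568 = 1148.72.

1148.72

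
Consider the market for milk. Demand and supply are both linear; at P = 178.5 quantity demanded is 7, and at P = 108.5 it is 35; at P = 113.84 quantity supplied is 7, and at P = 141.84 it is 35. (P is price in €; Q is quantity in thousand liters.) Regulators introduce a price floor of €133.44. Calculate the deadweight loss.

Demand slope = (108.5 − 178.5)/(35 − 7) = −2.5, so P = 196 − 2.5Q.
Supply slope = (141.84 − 113.84)/(35 − 7) = 1, so P = 106.84 + Q.
Competitive equilibrium: 196 − 2.5Q = 106.84 + Q → Q* = 25.4743, P* = 132.3143.
At the floor P = 133.44, quantity demanded = (196 − 133.44)/2.5 = 25.024.
Sellers' marginal cost at Q' = 25.024: 106.84 + 1·25.024 = 131.864.
ΔQ = 25.4743 − 25.024 = 0.4503; wedge = 133.44 − 131.864 = 1.576.
Deadweight loss = ½ × 0.4503 × 1.576 = €0.35 thousand.

€0.35 thousand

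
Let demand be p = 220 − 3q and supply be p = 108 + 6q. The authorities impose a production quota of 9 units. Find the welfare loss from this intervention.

53.39

Competitive equilibrium: 220 − 3q = 108 + 6q → q* = 12.4444, p* = 182.6667.
At q = 9: demand price = 220 − 3·9 = 193; supply price = 108 + 6·9 = 162.
Δq = 12.4444 − 9 = 3.4444; wedge = 193 − 162 = 31.
Deadweight loss = ½ × 3.4444 × 31 = 53.39.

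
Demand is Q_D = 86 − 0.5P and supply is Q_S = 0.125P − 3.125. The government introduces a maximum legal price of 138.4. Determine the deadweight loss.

1.38

In inverse form: demand P = 172 − 2Q, supply P = 25 + 8Q.
Competitive equilibrium: 172 − 2Q = 25 + 8Q → Q* = 14.7, P* = 142.6.
At the ceiling P = 138.4, quantity supplied = (138.4 − 25)/8 = 14.175.
Willingness to pay at Q' = 14.175: 172 − 2·14.175 = 143.65.
ΔQ = 14.7 − 14.175 = 0.525; wedge = 143.65 − 138.4 = 5.25.
DWL = ½ × 0.525 × 5.25 = 1.38.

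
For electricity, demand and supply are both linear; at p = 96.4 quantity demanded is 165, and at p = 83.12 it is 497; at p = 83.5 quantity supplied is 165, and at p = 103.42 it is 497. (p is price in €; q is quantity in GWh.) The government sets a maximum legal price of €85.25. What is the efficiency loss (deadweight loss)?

Demand slope = (83.12 − 96.4)/(497 − 165) = −0.04, so p = 103 − 0.04q.
Supply slope = (103.42 − 83.5)/(497 − 165) = 0.06, so p = 73.6 + 0.06q.
Competitive equilibrium: 103 − 0.04q = 73.6 + 0.06q → q* = 294, p* = 91.24.
At the ceiling p = 85.25, quantity supplied = (85.25 − 73.6)/0.06 = 194.1667.
Willingness to pay at q' = 194.1667: 103 − 0.04·194.1667 = 95.2333.
Δq = 294 − 194.1667 = 99.8333; wedge = 95.2333 − 85.25 = 9.9833.
Welfare loss = ½ × 99.8333 × 9.9833 = €498.33.

€498.33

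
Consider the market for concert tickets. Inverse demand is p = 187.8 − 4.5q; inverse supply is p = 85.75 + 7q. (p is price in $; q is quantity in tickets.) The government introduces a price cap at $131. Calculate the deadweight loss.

Competitive equilibrium: 187.8 − 4.5q = 85.75 + 7q → q* = 8.8739, p* = 147.8674.
At the ceiling p = 131, quantity supplied = (131 − 85.75)/7 = 6.4643.
Willingness to pay at q' = 6.4643: 187.8 − 4.5·6.4643 = 158.7107.
Δq = 8.8739 − 6.4643 = 2.4096; wedge = 158.7107 − 131 = 27.7107.
Welfare loss = ½ × 2.4096 × 27.7107 = $33.39.

$33.39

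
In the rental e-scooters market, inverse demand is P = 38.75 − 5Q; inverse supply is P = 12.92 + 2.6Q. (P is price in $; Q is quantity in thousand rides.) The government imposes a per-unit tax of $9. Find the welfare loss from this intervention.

$5.33 thousand

Competitive equilibrium: 38.75 − 5Q = 12.92 + 2.6Q → Q* = 3.3987, P* = 21.7566.
With the tax, the buyer price exceeds the seller price by 9: (38.75 − 5Q) − (12.92 + 2.6Q) = 9 → Q' = 2.2145.
ΔQ = 3.3987 − 2.2145 = 1.1842; the wedge equals the tax, 9.
Deadweight loss = ½ × 1.1842 × 9 = $5.33 thousand.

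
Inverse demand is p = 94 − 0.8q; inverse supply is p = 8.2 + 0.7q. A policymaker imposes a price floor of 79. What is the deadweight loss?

1108.80

Competitive equilibrium: 94 − 0.8q = 8.2 + 0.7q → q* = 57.2, p* = 48.24.
At the floor p = 79, quantity demanded = (94 − 79)/0.8 = 18.75.
Sellers' marginal cost at q' = 18.75: 8.2 + 0.7·18.75 = 21.325.
Δq = 57.2 − 18.75 = 38.45; wedge = 79 − 21.325 = 57.675.
DWL = ½ × 38.45 × 57.675 = 1108.80.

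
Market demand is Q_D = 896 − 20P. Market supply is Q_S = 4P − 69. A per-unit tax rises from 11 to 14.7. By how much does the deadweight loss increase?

In inverse form: demand P = 44.8 − 0.05Q, supply P = 17.25 + 0.25Q.
Competitive equilibrium: 44.8 − 0.05Q = 17.25 + 0.25Q → Q* = 91.8333, P* = 40.2083.
For a per-unit tax t: ΔQ = t/0.3, so DWL = ½·t·(t/0.3) = t²/0.6.
At t = 11: DWL = 201.667. At t = 14.7: DWL = 360.15.
Increase = 360.15 − 201.667 = 158.48.

158.48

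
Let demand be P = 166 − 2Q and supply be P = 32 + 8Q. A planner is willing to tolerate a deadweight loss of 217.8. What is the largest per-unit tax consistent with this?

66

Competitive equilibrium: 166 − 2Q = 32 + 8Q → Q* = 13.4, P* = 139.2.
A tax t gives ΔQ = t/10 and wedge t, so DWL = t²/20.
t²/20 = 217.8 → t² = 4356 → t = 66.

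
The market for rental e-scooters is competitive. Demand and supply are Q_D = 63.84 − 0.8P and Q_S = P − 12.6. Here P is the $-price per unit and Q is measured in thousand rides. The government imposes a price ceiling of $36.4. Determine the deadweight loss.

$41.405 thousand

In inverse form: demand P = 79.8 − 1.25Q, supply P = 12.6 + Q.
Competitive equilibrium: 79.8 − 1.25Q = 12.6 + Q → Q* = 29.8667, P* = 42.4667.
At the ceiling P = 36.4, quantity supplied = (36.4 − 12.6)/1 = 23.8.
Willingness to pay at Q' = 23.8: 79.8 − 1.25·23.8 = 50.05.
ΔQ = 29.8667 − 23.8 = 6.0667; wedge = 50.05 − 36.4 = 13.65.
DWL = ½ × 6.0667 × 13.65 = $41.405 thousand.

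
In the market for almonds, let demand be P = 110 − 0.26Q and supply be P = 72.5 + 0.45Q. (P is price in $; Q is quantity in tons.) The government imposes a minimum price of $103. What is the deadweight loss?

$238.02

Competitive equilibrium: 110 − 0.26Q = 72.5 + 0.45Q → Q* = 52.8169, P* = 96.2676.
At the floor P = 103, quantity demanded = (110 − 103)/0.26 = 26.9231.
Sellers' marginal cost at Q' = 26.9231: 72.5 + 0.45·26.9231 = 84.6154.
ΔQ = 52.8169 − 26.9231 = 25.8938; wedge = 103 − 84.6154 = 18.3846.
The triangle = ½ × 25.8938 × 18.3846 = $238.02.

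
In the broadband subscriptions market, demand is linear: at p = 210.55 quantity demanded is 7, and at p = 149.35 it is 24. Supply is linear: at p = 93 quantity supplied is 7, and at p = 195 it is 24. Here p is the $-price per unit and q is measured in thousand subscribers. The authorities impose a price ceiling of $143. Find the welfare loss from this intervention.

$73.44 thousand

Demand slope = (149.35 − 210.55)/(24 − 7) = −3.6, so p = 235.75 − 3.6q.
Supply slope = (195 − 93)/(24 − 7) = 6, so p = 51 + 6q.
Competitive equilibrium: 235.75 − 3.6q = 51 + 6q → q* = 19.2448, p* = 166.4688.
At the ceiling p = 143, quantity supplied = (143 − 51)/6 = 15.3333.
Willingness to pay at q' = 15.3333: 235.75 − 3.6·15.3333 = 180.5501.
Δq = 19.2448 − 15.3333 = 3.9115; wedge = 180.5501 − 143 = 37.5501.
DWL = ½ × 3.9115 × 37.5501 = $73.44 thousand.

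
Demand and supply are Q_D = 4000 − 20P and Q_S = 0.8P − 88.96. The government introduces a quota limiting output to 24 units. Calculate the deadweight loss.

In inverse form: demand P = 200 − 0.05Q, supply P = 111.2 + 1.25Q.
Competitive equilibrium: 200 − 0.05Q = 111.2 + 1.25Q → Q* = 68.3077, P* = 196.5846.
At Q = 24: demand price = 200 − 0.05·24 = 198.8; supply price = 111.2 + 1.25·24 = 141.2.
ΔQ = 68.3077 − 24 = 44.3077; wedge = 198.8 − 141.2 = 57.6.
Deadweight loss = ½ × 44.3077 × 57.6 = 1276.06.

1276.06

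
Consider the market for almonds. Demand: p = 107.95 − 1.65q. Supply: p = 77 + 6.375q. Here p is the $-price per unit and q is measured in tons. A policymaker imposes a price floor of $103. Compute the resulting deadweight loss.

Competitive equilibrium: 107.95 − 1.65q = 77 + 6.375q → q* = 3.8567, p* = 101.5864.
At the floor p = 103, quantity demanded = (107.95 − 103)/1.65 = 3.
Sellers' marginal cost at q' = 3: 77 + 6.375·3 = 96.125.
Δq = 3.8567 − 3 = 0.8567; wedge = 103 − 96.125 = 6.875.
Deadweight loss = ½ × 0.8567 × 6.875 = $2.94.

$2.94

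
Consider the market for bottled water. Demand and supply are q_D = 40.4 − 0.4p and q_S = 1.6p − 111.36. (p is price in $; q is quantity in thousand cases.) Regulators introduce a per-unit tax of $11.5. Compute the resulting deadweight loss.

$21.16 thousand

In inverse form: demand p = 101 − 2.5q, supply p = 69.6 + 0.625q.
Competitive equilibrium: 101 − 2.5q = 69.6 + 0.625q → q* = 10.048, p* = 75.88.
With the tax, the buyer price exceeds the seller price by 11.5: (101 − 2.5q) − (69.6 + 0.625q) = 11.5 → q' = 6.368.
Δq = 10.048 − 6.368 = 3.68; the wedge equals the tax, 11.5.
The triangle = ½ × 3.68 × 11.5 = $21.16 thousand.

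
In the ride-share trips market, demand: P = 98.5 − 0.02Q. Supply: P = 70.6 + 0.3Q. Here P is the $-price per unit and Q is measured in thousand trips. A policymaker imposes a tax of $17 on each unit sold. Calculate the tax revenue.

$579.06 thousand

Competitive equilibrium: 98.5 − 0.02Q = 70.6 + 0.3Q → Q* = 87.1875, P* = 96.7563.
With the tax, the buyer price exceeds the seller price by 17: (98.5 − 0.02Q) − (70.6 + 0.3Q) = 17 → Q' = 34.0625.
Tax revenue = 17 × 34.0625 = $579.06 thousand.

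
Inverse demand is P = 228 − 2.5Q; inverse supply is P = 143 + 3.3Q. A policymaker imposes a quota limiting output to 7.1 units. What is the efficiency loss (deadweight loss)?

165.53

Competitive equilibrium: 228 − 2.5Q = 143 + 3.3Q → Q* = 14.6552, P* = 191.3621.
At Q = 7.1: demand price = 228 − 2.5·7.1 = 210.25; supply price = 143 + 3.3·7.1 = 166.43.
ΔQ = 14.6552 − 7.1 = 7.5552; wedge = 210.25 − 166.43 = 43.82.
The triangle = ½ × 7.5552 × 43.82 = 165.53.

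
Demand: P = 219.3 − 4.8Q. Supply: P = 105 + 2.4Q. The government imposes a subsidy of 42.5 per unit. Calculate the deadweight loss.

125.43

Competitive equilibrium: 219.3 − 4.8Q = 105 + 2.4Q → Q* = 15.875, P* = 143.1.
The subsidy lowers effective supply by 42.5: P = 62.5 + 2.4Q.
New quantity: 219.3 − 4.8Q = 62.5 + 2.4Q → Q' = 21.7778.
Overproduction ΔQ = 21.7778 − 15.875 = 5.9028; wedge = subsidy = 42.5.
DWL = ½ × 5.9028 × 42.5 = 125.43.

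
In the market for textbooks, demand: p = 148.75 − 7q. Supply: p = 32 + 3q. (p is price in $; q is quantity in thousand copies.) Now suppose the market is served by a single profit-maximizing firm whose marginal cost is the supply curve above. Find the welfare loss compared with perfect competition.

$115.55 thousand

Competitive equilibrium: 148.75 − 7q = 32 + 3q → q* = 11.675, p* = 67.025.
Marginal revenue: MR = 148.75 − 14q. Set MR = MC: 148.75 − 14q = 32 + 3q → q_m = 6.86765.
Price p_m = 148.75 − 7·6.86765 = 100.67645; MC(q_m) = 32 + 3·6.86765 = 52.60295.
Competitive q* = 11.675, so Δq = 4.80735; wedge = 100.67645 − 52.60295 = 48.0735.
Welfare loss = ½ × 4.80735 × 48.0735 = $115.55 thousand.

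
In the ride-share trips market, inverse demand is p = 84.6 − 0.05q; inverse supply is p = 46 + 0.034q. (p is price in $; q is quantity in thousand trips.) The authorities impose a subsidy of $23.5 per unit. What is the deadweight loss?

$3287.20 thousand

Competitive equilibrium: 84.6 − 0.05q = 46 + 0.034q → q* = 459.5238, p* = 61.6238.
The subsidy lowers effective supply by 23.5: p = 22.5 + 0.034q.
New quantity: 84.6 − 0.05q = 22.5 + 0.034q → q' = 739.2857.
Overproduction Δq = 739.2857 − 459.5238 = 279.7619; wedge = subsidy = 23.5.
DWL = ½ × 279.7619 × 23.5 = $3287.20 thousand.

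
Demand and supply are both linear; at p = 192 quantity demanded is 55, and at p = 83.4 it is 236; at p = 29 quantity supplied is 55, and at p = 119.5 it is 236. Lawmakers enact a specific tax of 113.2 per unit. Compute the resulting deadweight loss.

5824.65

Demand slope = (83.4 − 192)/(236 − 55) = −0.6, so p = 225 − 0.6q.
Supply slope = (119.5 − 29)/(236 − 55) = 0.5, so p = 1.5 + 0.5q.
Competitive equilibrium: 225 − 0.6q = 1.5 + 0.5q → q* = 203.18182, p* = 103.09091.
With the tax, the buyer price exceeds the seller price by 113.2: (225 − 0.6q) − (1.5 + 0.5q) = 113.2 → q' = 100.27273.
Δq = 203.18182 − 100.27273 = 102.90909; the wedge equals the tax, 113.2.
Welfare loss = ½ × 102.90909 × 113.2 = 5824.65.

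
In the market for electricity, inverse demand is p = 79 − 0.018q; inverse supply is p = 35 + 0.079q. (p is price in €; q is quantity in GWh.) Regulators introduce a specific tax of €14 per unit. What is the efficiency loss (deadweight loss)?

€1010.31

Competitive equilibrium: 79 − 0.018q = 35 + 0.079q → q* = 453.6082, p* = 70.8351.
With the tax, the buyer price exceeds the seller price by 14: (79 − 0.018q) − (35 + 0.079q) = 14 → q' = 309.2784.
Δq = 453.6082 − 309.2784 = 144.3298; the wedge equals the tax, 14.
Welfare loss = ½ × 144.3298 × 14 = €1010.31.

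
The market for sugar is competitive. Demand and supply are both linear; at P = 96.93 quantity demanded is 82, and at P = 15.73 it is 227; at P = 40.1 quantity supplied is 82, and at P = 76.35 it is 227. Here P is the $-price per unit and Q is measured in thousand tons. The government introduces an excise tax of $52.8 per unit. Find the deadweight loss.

Demand slope = (15.73 − 96.93)/(227 − 82) = −0.56, so P = 142.85 − 0.56Q.
Supply slope = (76.35 − 40.1)/(227 − 82) = 0.25, so P = 19.6 + 0.25Q.
Competitive equilibrium: 142.85 − 0.56Q = 19.6 + 0.25Q → Q* = 152.1605, P* = 57.6401.
With the tax, the buyer price exceeds the seller price by 52.8: (142.85 − 0.56Q) − (19.6 + 0.25Q) = 52.8 → Q' = 86.9753.
ΔQ = 152.1605 − 86.9753 = 65.1852; the wedge equals the tax, 52.8.
The triangle = ½ × 65.1852 × 52.8 = $1720.89 thousand.

$1720.89 thousand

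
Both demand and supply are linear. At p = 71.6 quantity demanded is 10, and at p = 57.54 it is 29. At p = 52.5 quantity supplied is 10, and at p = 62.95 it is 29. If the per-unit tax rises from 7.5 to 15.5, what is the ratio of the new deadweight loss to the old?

Demand slope = (57.54 − 71.6)/(29 − 10) = −0.74, so p = 79 − 0.74q.
Supply slope = (62.95 − 52.5)/(29 − 10) = 0.55, so p = 47 + 0.55q.
Competitive equilibrium: 79 − 0.74q = 47 + 0.55q → q* = 24.8062, p* = 60.6434.
For a per-unit tax t: Δq = t/1.29, so DWL = ½·t·(t/1.29) = t²/2.58.
At t = 7.5: DWL = 21.802. At t = 15.5: DWL = 93.120.
Ratio = (15.5/7.5)² = 4.271.

4.271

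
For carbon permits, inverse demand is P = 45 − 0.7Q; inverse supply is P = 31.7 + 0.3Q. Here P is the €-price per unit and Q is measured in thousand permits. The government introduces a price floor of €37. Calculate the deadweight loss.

Competitive equilibrium: 45 − 0.7Q = 31.7 + 0.3Q → Q* = 13.3, P* = 35.69.
At the floor P = 37, quantity demanded = (45 − 37)/0.7 = 11.4286.
Sellers' marginal cost at Q' = 11.4286: 31.7 + 0.3·11.4286 = 35.1286.
ΔQ = 13.3 − 11.4286 = 1.8714; wedge = 37 − 35.1286 = 1.8714.
The triangle = ½ × 1.8714 × 1.8714 = €1.75 thousand.

€1.75 thousand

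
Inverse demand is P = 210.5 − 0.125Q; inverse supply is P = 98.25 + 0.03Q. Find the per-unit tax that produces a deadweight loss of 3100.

31

Competitive equilibrium: 210.5 − 0.125Q = 98.25 + 0.03Q → Q* = 724.1935, P* = 119.9758.
A tax t gives ΔQ = t/0.155 and wedge t, so DWL = t²/0.31.
t²/0.31 = 3100 → t² = 961 → t = 31.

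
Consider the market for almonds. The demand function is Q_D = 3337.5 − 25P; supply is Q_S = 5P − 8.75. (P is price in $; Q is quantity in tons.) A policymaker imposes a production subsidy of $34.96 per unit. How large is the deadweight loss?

$2546.25

In inverse form: demand P = 133.5 − 0.04Q, supply P = 1.75 + 0.2Q.
Competitive equilibrium: 133.5 − 0.04Q = 1.75 + 0.2Q → Q* = 548.9583, P* = 111.5417.
The subsidy lowers effective supply by 34.96: P = 0.2Q − 33.21.
New quantity: 133.5 − 0.04Q = 0.2Q − 33.21 → Q' = 694.625.
Overproduction ΔQ = 694.625 − 548.9583 = 145.6667; wedge = subsidy = 34.96.
Deadweight loss = ½ × 145.6667 × 34.96 = $2546.25.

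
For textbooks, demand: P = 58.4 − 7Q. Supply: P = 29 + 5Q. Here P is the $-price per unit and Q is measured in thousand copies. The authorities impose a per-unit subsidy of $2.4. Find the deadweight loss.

$0.24 thousand

Competitive equilibrium: 58.4 − 7Q = 29 + 5Q → Q* = 2.45, P* = 41.25.
The subsidy lowers effective supply by 2.4: P = 26.6 + 5Q.
New quantity: 58.4 − 7Q = 26.6 + 5Q → Q' = 2.65.
Overproduction ΔQ = 2.65 − 2.45 = 0.2; wedge = subsidy = 2.4.
The triangle = ½ × 0.2 × 2.4 = $0.24 thousand.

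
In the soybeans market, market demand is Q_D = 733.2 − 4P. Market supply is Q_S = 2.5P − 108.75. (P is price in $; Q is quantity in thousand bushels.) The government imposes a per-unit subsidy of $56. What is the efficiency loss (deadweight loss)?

$2412.31 thousand

In inverse form: demand P = 183.3 − 0.25Q, supply P = 43.5 + 0.4Q.
Competitive equilibrium: 183.3 − 0.25Q = 43.5 + 0.4Q → Q* = 215.0769, P* = 129.5308.
The subsidy lowers effective supply by 56: P = 0.4Q − 12.5.
New quantity: 183.3 − 0.25Q = 0.4Q − 12.5 → Q' = 301.2308.
Overproduction ΔQ = 301.2308 − 215.0769 = 86.1539; wedge = subsidy = 56.
Deadweight loss = ½ × 86.1539 × 56 = $2412.31 thousand.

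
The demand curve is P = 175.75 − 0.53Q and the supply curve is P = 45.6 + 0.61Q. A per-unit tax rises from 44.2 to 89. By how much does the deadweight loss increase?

Competitive equilibrium: 175.75 − 0.53Q = 45.6 + 0.61Q → Q* = 114.1667, P* = 115.2417.
For a per-unit tax t: ΔQ = t/1.14, so DWL = ½·t·(t/1.14) = t²/2.28.
At t = 44.2: DWL = 856.86. At t = 89: DWL = 3474.123.
Increase = 3474.123 − 856.86 = 2617.26.

2617.26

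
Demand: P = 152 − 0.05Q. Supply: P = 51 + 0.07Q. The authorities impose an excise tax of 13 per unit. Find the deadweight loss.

704.17

Competitive equilibrium: 152 − 0.05Q = 51 + 0.07Q → Q* = 841.6667, P* = 109.9167.
With the tax, the buyer price exceeds the seller price by 13: (152 − 0.05Q) − (51 + 0.07Q) = 13 → Q' = 733.3333.
ΔQ = 841.6667 − 733.3333 = 108.3334; the wedge equals the tax, 13.
DWL = ½ × 108.3334 × 13 = 704.17.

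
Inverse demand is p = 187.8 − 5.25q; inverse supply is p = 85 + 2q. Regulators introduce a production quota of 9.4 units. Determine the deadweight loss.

Competitive equilibrium: 187.8 − 5.25q = 85 + 2q → q* = 14.1793, p* = 113.3586.
At q = 9.4: demand price = 187.8 − 5.25·9.4 = 138.45; supply price = 85 + 2·9.4 = 103.8.
Δq = 14.1793 − 9.4 = 4.7793; wedge = 138.45 − 103.8 = 34.65.
DWL = ½ × 4.7793 × 34.65 = 82.80.

82.80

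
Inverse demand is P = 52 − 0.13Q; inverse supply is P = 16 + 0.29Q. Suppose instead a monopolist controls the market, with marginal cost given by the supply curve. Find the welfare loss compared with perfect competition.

Competitive equilibrium: 52 − 0.13Q = 16 + 0.29Q → Q* = 85.7143, P* = 40.8571.
Marginal revenue: MR = 52 − 0.26Q. Set MR = MC: 52 − 0.26Q = 16 + 0.29Q → Q_m = 65.4545.
Price P_m = 52 − 0.13·65.4545 = 43.4909; MC(Q_m) = 16 + 0.29·65.4545 = 34.9818.
Competitive Q* = 85.7143, so ΔQ = 20.2598; wedge = 43.4909 − 34.9818 = 8.5091.
The triangle = ½ × 20.2598 × 8.5091 = 86.20.

86.20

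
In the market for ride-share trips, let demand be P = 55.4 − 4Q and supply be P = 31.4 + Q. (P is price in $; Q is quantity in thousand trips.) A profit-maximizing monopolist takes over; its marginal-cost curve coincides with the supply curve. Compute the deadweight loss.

$11.38 thousand

Competitive equilibrium: 55.4 − 4Q = 31.4 + Q → Q* = 4.8, P* = 36.2.
Marginal revenue: MR = 55.4 − 8Q. Set MR = MC: 55.4 − 8Q = 31.4 + Q → Q_m = 2.6667.
Price P_m = 55.4 − 4·2.6667 = 44.7332; MC(Q_m) = 31.4 + 1·2.6667 = 34.0667.
Competitive Q* = 4.8, so ΔQ = 2.1333; wedge = 44.7332 − 34.0667 = 10.6665.
Welfare loss = ½ × 2.1333 × 10.6665 = $11.38 thousand.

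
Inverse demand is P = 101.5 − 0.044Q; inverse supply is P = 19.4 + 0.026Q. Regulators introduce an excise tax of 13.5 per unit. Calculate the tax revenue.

Competitive equilibrium: 101.5 − 0.044Q = 19.4 + 0.026Q → Q* = 1172.8571, P* = 49.8943.
With the tax, the buyer price exceeds the seller price by 13.5: (101.5 − 0.044Q) − (19.4 + 0.026Q) = 13.5 → Q' = 980.
Tax revenue = 13.5 × 980 = 13230.

13230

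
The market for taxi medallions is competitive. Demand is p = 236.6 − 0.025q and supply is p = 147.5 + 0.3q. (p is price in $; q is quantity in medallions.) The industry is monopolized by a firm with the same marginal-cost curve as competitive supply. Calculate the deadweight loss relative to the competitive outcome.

$62.31

Competitive equilibrium: 236.6 − 0.025q = 147.5 + 0.3q → q* = 274.1538, p* = 229.7462.
Marginal revenue: MR = 236.6 − 0.05q. Set MR = MC: 236.6 − 0.05q = 147.5 + 0.3q → q_m = 254.5714.
Price p_m = 236.6 − 0.025·254.5714 = 230.2357; MC(q_m) = 147.5 + 0.3·254.5714 = 223.8714.
Competitive q* = 274.1538, so Δq = 19.5824; wedge = 230.2357 − 223.8714 = 6.3643.
The triangle = ½ × 19.5824 × 6.3643 = $62.31.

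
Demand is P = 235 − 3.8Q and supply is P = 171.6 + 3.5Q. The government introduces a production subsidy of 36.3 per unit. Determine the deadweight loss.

90.25

Competitive equilibrium: 235 − 3.8Q = 171.6 + 3.5Q → Q* = 8.6849, P* = 201.9973.
The subsidy lowers effective supply by 36.3: P = 135.3 + 3.5Q.
New quantity: 235 − 3.8Q = 135.3 + 3.5Q → Q' = 13.6575.
Overproduction ΔQ = 13.6575 − 8.6849 = 4.9726; wedge = subsidy = 36.3.
The triangle = ½ × 4.9726 × 36.3 = 90.25.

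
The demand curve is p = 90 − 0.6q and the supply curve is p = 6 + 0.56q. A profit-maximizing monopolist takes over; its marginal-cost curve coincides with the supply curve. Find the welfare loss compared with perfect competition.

Competitive equilibrium: 90 − 0.6q = 6 + 0.56q → q* = 72.4138, p* = 46.5517.
Marginal revenue: MR = 90 − 1.2q. Set MR = MC: 90 − 1.2q = 6 + 0.56q → q_m = 47.7273.
Price p_m = 90 − 0.6·47.7273 = 61.3636; MC(q_m) = 6 + 0.56·47.7273 = 32.7273.
Competitive q* = 72.4138, so Δq = 24.6865; wedge = 61.3636 − 32.7273 = 28.6363.
Welfare loss = ½ × 24.6865 × 28.6363 = 353.47.

353.47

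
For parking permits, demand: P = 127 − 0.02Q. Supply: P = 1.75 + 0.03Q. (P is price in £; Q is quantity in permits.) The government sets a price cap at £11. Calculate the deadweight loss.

Competitive equilibrium: 127 − 0.02Q = 1.75 + 0.03Q → Q* = 2505, P* = 76.9.
At the ceiling P = 11, quantity supplied = (11 − 1.75)/0.03 = 308.33333.
Willingness to pay at Q' = 308.33333: 127 − 0.02·308.33333 = 120.83333.
ΔQ = 2505 − 308.33333 = 2196.66667; wedge = 120.83333 − 11 = 109.83333.
The triangle = ½ × 2196.66667 × 109.83333 = £120633.61.

£120633.61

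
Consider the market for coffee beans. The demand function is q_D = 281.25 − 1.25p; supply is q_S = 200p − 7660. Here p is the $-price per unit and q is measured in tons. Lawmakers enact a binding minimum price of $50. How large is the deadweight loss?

$69.87

In inverse form: demand p = 225 − 0.8q, supply p = 38.3 + 0.005q.
Competitive equilibrium: 225 − 0.8q = 38.3 + 0.005q → q* = 231.9255, p* = 39.4596.
At the floor p = 50, quantity demanded = (225 − 50)/0.8 = 218.75.
Sellers' marginal cost at q' = 218.75: 38.3 + 0.005·218.75 = 39.3938.
Δq = 231.9255 − 218.75 = 13.1755; wedge = 50 − 39.3938 = 10.6062.
The triangle = ½ × 13.1755 × 10.6062 = $69.87.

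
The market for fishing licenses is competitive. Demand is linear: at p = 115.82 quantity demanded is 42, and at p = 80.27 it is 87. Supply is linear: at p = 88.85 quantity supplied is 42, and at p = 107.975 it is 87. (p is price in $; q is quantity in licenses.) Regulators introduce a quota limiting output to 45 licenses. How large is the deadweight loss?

Demand slope = (80.27 − 115.82)/(87 − 42) = −0.79, so p = 149 − 0.79q.
Supply slope = (107.975 − 88.85)/(87 − 42) = 0.425, so p = 71 + 0.425q.
Competitive equilibrium: 149 − 0.79q = 71 + 0.425q → q* = 64.1975, p* = 98.284.
At q = 45: demand price = 149 − 0.79·45 = 113.45; supply price = 71 + 0.425·45 = 90.125.
Δq = 64.1975 − 45 = 19.1975; wedge = 113.45 − 90.125 = 23.325.
Deadweight loss = ½ × 19.1975 × 23.325 = $223.89.

$223.89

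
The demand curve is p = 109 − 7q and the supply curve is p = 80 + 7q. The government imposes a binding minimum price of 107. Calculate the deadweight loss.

Competitive equilibrium: 109 − 7q = 80 + 7q → q* = 2.0714, p* = 94.5.
At the floor p = 107, quantity demanded = (109 − 107)/7 = 0.2857.
Sellers' marginal cost at q' = 0.2857: 80 + 7·0.2857 = 81.9999.
Δq = 2.0714 − 0.2857 = 1.7857; wedge = 107 − 81.9999 = 25.0001.
Welfare loss = ½ × 1.7857 × 25.0001 = 22.32.

22.32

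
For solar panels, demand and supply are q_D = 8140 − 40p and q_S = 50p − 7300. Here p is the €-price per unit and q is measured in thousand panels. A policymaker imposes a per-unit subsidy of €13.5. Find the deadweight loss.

€2025 thousand

In inverse form: demand p = 203.5 − 0.025q, supply p = 146 + 0.02q.
Competitive equilibrium: 203.5 − 0.025q = 146 + 0.02q → q* = 1277.7778, p* = 171.5556.
The subsidy lowers effective supply by 13.5: p = 132.5 + 0.02q.
New quantity: 203.5 − 0.025q = 132.5 + 0.02q → q' = 1577.7778.
Overproduction Δq = 1577.7778 − 1277.7778 = 300; wedge = subsidy = 13.5.
Welfare loss = ½ × 300 × 13.5 = €2025 thousand.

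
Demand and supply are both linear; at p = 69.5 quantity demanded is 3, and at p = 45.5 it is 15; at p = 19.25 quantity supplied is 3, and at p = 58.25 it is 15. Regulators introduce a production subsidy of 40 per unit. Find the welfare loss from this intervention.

152.38

Demand slope = (45.5 − 69.5)/(15 − 3) = −2, so p = 75.5 − 2q.
Supply slope = (58.25 − 19.25)/(15 − 3) = 3.25, so p = 9.5 + 3.25q.
Competitive equilibrium: 75.5 − 2q = 9.5 + 3.25q → q* = 12.5714, p* = 50.3571.
The subsidy lowers effective supply by 40: p = 3.25q − 30.5.
New quantity: 75.5 − 2q = 3.25q − 30.5 → q' = 20.1905.
Overproduction Δq = 20.1905 − 12.5714 = 7.6191; wedge = subsidy = 40.
The triangle = ½ × 7.6191 × 40 = 152.38.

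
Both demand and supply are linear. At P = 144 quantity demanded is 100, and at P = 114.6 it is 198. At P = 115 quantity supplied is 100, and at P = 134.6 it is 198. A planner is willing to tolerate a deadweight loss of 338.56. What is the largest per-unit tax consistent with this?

Demand slope = (114.6 − 144)/(198 − 100) = −0.3, so P = 174 − 0.3Q.
Supply slope = (134.6 − 115)/(198 − 100) = 0.2, so P = 95 + 0.2Q.
Competitive equilibrium: 174 − 0.3Q = 95 + 0.2Q → Q* = 158, P* = 126.6.
A tax t gives ΔQ = t/0.5 and wedge t, so DWL = t²/1.
t²/1 = 338.56 → t² = 338.56 → t = 18.4.

18.4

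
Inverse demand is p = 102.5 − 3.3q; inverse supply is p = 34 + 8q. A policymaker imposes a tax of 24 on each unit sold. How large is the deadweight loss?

25.49

Competitive equilibrium: 102.5 − 3.3q = 34 + 8q → q* = 6.0619, p* = 82.4956.
With the tax, the buyer price exceeds the seller price by 24: (102.5 − 3.3q) − (34 + 8q) = 24 → q' = 3.9381.
Δq = 6.0619 − 3.9381 = 2.1238; the wedge equals the tax, 24.
DWL = ½ × 2.1238 × 24 = 25.49.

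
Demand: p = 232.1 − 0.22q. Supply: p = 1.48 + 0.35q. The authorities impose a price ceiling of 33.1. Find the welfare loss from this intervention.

28145.27

Competitive equilibrium: 232.1 − 0.22q = 1.48 + 0.35q → q* = 404.59649, p* = 143.08877.
At the ceiling p = 33.1, quantity supplied = (33.1 − 1.48)/0.35 = 90.34286.
Willingness to pay at q' = 90.34286: 232.1 − 0.22·90.34286 = 212.22457.
Δq = 404.59649 − 90.34286 = 314.25363; wedge = 212.22457 − 33.1 = 179.12457.
Welfare loss = ½ × 314.25363 × 179.12457 = 28145.27.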